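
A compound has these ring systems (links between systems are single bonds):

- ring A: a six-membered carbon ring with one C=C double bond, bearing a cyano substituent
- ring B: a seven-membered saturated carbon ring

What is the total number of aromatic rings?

Ring A has four sp³ carbons, so it is not fully conjugated — not aromatic (cyclohexene).
Ring B has only sp³ atoms, so it is not fully conjugated — not aromatic (cycloheptane).
No ring is aromatic. Total: 0.

0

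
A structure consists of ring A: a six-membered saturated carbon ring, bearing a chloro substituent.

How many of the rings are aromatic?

Ring A has only sp³ atoms, so it is not fully conjugated — not aromatic (cyclohexane).

0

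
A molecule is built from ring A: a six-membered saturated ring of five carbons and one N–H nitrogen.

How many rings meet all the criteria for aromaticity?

Ring A has only sp³ atoms, so it is not fully conjugated — not aromatic (piperidine).

0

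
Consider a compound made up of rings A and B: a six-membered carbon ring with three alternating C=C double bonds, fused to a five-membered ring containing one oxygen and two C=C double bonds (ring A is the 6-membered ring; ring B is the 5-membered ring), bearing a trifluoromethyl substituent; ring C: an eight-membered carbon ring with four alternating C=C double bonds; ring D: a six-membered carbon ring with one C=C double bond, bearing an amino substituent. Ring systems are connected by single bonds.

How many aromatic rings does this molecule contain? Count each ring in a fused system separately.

2

Rings A and B form a fused bicyclic system (with one oxygen) with 9 sp² atoms and 10 π electrons from ring double bonds plus a heteroatom lone pair. 10 = 4(2)+2, so the system is aromatic and both rings count as aromatic (benzofuran).
Ring C has only sp² ring atoms; a planar conformation would have a fully conjugated π system of 8 electrons. But 8 = 4(2), which is 4n not 4n+2, so ring C is not aromatic (cyclooctatetraene) — cyclooctatetraene distorts into a non-planar tub to avoid antiaromaticity.
Ring D has four sp³ carbons, so it is not fully conjugated — not aromatic (cyclohexene).
Aromatic: A, B. Total: 2.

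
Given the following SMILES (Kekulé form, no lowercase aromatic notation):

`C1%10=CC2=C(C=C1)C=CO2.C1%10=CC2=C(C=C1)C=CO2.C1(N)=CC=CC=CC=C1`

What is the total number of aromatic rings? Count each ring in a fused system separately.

The SMILES encodes a six-membered carbon ring with three alternating C=C double bonds, fused to a five-membered ring containing one oxygen and two C=C double bonds; a six-membered carbon ring with three alternating C=C double bonds, fused to a five-membered ring containing one oxygen and two C=C double bonds; an eight-membered carbon ring with four alternating C=C double bonds.
The fused 6/5-membered bicyclic (with one oxygen) is a single π system with 9 sp² atoms and 10 π electrons from ring double bonds plus a heteroatom lone pair. 10 = 4(2)+2, so the system is aromatic and both rings count as aromatic (benzofuran).
The fused 6/5-membered bicyclic (with one oxygen) is a single π system with 9 sp² atoms and 10 π electrons from ring double bonds plus a heteroatom lone pair. 10 = 4(2)+2, so the system is aromatic and both rings count as aromatic (benzofuran).
The 8-membered ring has only sp² ring atoms; a planar conformation would have a fully conjugated π system of 8 electrons. But 8 = 4(2), which is 4n not 4n+2, so it is not aromatic (cyclooctatetraene) — cyclooctatetraene distorts into a non-planar tub to avoid antiaromaticity.
4 of the 5 rings are aromatic. Total: 4.

4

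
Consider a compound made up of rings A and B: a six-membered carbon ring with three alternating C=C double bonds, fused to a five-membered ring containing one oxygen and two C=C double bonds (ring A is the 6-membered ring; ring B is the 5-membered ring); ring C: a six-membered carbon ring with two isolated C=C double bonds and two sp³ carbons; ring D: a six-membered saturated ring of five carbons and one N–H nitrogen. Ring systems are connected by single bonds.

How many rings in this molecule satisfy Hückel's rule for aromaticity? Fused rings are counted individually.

Rings A and B form a fused bicyclic system (with one oxygen) with 9 sp² atoms and 10 π electrons from ring double bonds plus a heteroatom lone pair. 10 = 4(2)+2, so the system is aromatic and both rings count as aromatic (benzofuran).
Ring C has two sp³ carbons, so it is not fully conjugated — not aromatic (1,4-cyclohexadiene).
Ring D has only sp³ atoms, so it is not fully conjugated — not aromatic (piperidine).
Aromatic: A, B. Total: 2.

2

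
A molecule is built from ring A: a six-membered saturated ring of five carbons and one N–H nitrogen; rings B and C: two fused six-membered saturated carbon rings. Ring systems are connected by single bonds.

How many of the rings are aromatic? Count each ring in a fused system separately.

Ring A has only sp³ atoms, so it is not fully conjugated — not aromatic (piperidine).
Ring B has only sp³ atoms, so it is not fully conjugated — not aromatic (cyclohexane ring).
Ring C has only sp³ atoms, so it is not fully conjugated — not aromatic (cyclohexane ring).
No ring is aromatic. Total: 0.

0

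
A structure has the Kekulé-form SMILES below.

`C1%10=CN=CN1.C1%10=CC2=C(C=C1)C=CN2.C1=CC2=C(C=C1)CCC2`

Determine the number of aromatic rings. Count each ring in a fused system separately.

The SMILES encodes a five-membered ring with nitrogens at positions 1 and 3 (one bearing H, one in a C=N bond) and two double bonds; a six-membered carbon ring with three alternating C=C double bonds, fused to a five-membered ring containing one N–H nitrogen and two C=C double bonds; a six-membered carbon ring with three alternating C=C double bonds, fused to a saturated five-membered carbon ring.
The 5-membered ring with two nitrogens (one N–H, one =N–) has a continuous p-orbital overlap around the ring; 2 ring double bonds (4 π electrons) plus a heteroatom lone pair (2) give 6 π electrons. 6 = 4(1)+2, so it is aromatic (imidazole).
The fused 6/5-membered bicyclic (with one N–H) is a single π system with 9 sp² atoms and 10 π electrons from ring double bonds plus a heteroatom lone pair. 10 = 4(2)+2, so the system is aromatic and both rings count as aromatic (indole).
The 6-membered ring is planar and fully conjugated; 3 ring double bonds give 6 π electrons. 6 = 4(1)+2, so it is aromatic (benzene ring).
The 5-membered ring has three sp³ carbons, so it is not fully conjugated — not aromatic (cyclopentane ring).
4 of the 5 rings are aromatic. Total: 4.

4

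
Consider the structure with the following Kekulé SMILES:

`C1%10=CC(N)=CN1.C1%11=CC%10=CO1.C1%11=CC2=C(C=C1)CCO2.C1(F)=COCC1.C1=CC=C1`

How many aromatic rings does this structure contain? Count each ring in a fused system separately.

3

The SMILES encodes a five-membered ring of four carbons and one nitrogen bearing a hydrogen, with two C=C double bonds; a five-membered ring of four carbons and one oxygen, with two C=C double bonds; a six-membered carbon ring with three alternating C=C double bonds, fused to a five-membered ring containing one oxygen and two sp³ carbons; a five-membered ring of four carbons and one oxygen, with one C=C double bond and two sp³ carbons; a four-membered carbon ring with two alternating C=C double bonds.
The 5-membered ring with one N–H has a continuous p-orbital overlap around the ring; 2 ring double bonds (4 π electrons) plus a heteroatom lone pair (2) give 6 π electrons. 6 = 4(1)+2, so it is aromatic (pyrrole).
The 5-membered ring with one oxygen is fully conjugated (every ring atom contributes a p orbital); 2 ring double bonds (4 π electrons) plus a heteroatom lone pair (2) give 6 π electrons. 6 = 4(1)+2, so it is aromatic (furan).
The 6-membered ring is fully conjugated (every ring atom contributes a p orbital); 3 ring double bonds give 6 π electrons. 6 = 4(1)+2, so it is aromatic (benzene ring).
The second 5-membered ring with one oxygen has two sp³ carbons, so it is not fully conjugated — not aromatic (oxolane ring).
The third 5-membered ring with one oxygen has two sp³ carbons, so it is not fully conjugated — not aromatic (2,3-dihydrofuran).
The 4-membered ring has only sp² ring atoms; a planar conformation would have a fully conjugated π system of 4 electrons. But 4 = 4(1), which is 4n not 4n+2, so it is not aromatic (cyclobutadiene) — cyclobutadiene is antiaromatic and distorts to a rectangle.
3 of the 6 rings are aromatic. Total: 3.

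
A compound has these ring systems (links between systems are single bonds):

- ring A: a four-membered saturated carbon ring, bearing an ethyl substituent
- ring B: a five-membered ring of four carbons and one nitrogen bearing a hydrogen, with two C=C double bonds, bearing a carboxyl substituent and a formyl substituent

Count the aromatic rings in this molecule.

1

Ring A has only sp³ atoms, so it is not fully conjugated — not aromatic (cyclobutane).
Ring B is planar and fully conjugated; 2 ring double bonds (4 π electrons) plus a heteroatom lone pair (2) give 6 π electrons. 6 = 4(1)+2, so ring B is aromatic (pyrrole).
Aromatic: B. Total: 1.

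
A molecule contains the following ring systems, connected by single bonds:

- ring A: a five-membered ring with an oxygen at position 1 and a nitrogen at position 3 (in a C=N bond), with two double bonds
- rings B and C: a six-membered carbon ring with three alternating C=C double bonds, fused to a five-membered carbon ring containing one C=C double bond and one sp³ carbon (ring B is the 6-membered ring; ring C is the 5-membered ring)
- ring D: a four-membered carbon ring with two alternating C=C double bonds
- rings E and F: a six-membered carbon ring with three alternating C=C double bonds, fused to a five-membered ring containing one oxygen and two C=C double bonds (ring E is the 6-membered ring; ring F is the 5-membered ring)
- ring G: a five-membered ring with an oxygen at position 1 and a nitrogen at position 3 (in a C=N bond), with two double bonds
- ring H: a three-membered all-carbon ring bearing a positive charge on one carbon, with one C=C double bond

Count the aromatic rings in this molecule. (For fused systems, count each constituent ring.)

6

Ring A is fully conjugated (every ring atom contributes a p orbital); 2 ring double bonds (4 π electrons) plus a heteroatom lone pair (2) give 6 π electrons. That satisfies 4n+2 with n=1, so ring A is aromatic (oxazole).
Ring B is planar and fully conjugated; 3 ring double bonds give 6 π electrons. 6 = 4(1)+2, so ring B is aromatic (benzene ring).
Ring C has one sp³ carbon, so it is not fully conjugated — not aromatic (cyclopentene ring).
Ring D has only sp² ring atoms; a planar conformation would have a fully conjugated π system of 4 electrons. But 4 = 4(1), which is 4n not 4n+2, so ring D is not aromatic (cyclobutadiene) — cyclobutadiene is antiaromatic and distorts to a rectangle.
Rings E and F form a fused bicyclic system (with one oxygen) with 9 sp² atoms and 10 π electrons from ring double bonds plus a heteroatom lone pair. 10 = 4(2)+2, so the system is aromatic and both rings count as aromatic (benzofuran).
Ring G has a continuous p-orbital overlap around the ring; 2 ring double bonds (4 π electrons) plus a heteroatom lone pair (2) give 6 π electrons. Since 6 = 4n+2 (n=1), ring G is aromatic (oxazole).
Ring H has a continuous p-orbital overlap around the ring; 1 ring double bond (2 π electrons) plus the carbocation's empty p orbital (0, but keeps the ring conjugated) give 2 π electrons. Since 2 = 4n+2 (n=0), ring H is aromatic (cyclopropenyl cation).
Aromatic: A, B, E, F, G, H. Total: 6.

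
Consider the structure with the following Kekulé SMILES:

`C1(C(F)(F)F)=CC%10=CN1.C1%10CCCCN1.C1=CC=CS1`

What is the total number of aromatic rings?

2

The SMILES encodes a five-membered ring of four carbons and one nitrogen bearing a hydrogen, with two C=C double bonds; a six-membered saturated ring of five carbons and one N–H nitrogen; a five-membered ring of four carbons and one sulfur, with two C=C double bonds.
The 5-membered ring with one N–H has a continuous p-orbital overlap around the ring; 2 ring double bonds (4 π electrons) plus a heteroatom lone pair (2) give 6 π electrons. 6 = 4(1)+2, so it is aromatic (pyrrole).
The 6-membered ring with one N–H has only sp³ atoms, so it is not fully conjugated — not aromatic (piperidine).
The 5-membered ring with one sulfur has a continuous p-orbital overlap around the ring; 2 ring double bonds (4 π electrons) plus a heteroatom lone pair (2) give 6 π electrons. Since 6 = 4n+2 (n=1), it is aromatic (thiophene).
2 of the 3 rings are aromatic. Total: 2.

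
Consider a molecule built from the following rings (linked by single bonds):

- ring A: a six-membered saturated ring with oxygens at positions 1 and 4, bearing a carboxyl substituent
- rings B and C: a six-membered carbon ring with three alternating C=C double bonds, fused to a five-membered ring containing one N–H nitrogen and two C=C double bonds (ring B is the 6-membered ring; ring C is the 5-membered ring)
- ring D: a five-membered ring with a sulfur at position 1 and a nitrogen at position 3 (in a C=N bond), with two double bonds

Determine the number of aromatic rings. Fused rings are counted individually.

3

Ring A has only sp³ atoms, so it is not fully conjugated — not aromatic (1,4-dioxane).
Rings B and C form a fused bicyclic system (with one N–H) with 9 sp² atoms and 10 π electrons from ring double bonds plus a heteroatom lone pair. 10 = 4(2)+2, so the system is aromatic and both rings count as aromatic (indole).
Ring D has a continuous p-orbital overlap around the ring; 2 ring double bonds (4 π electrons) plus a heteroatom lone pair (2) give 6 π electrons. Since 6 = 4n+2 (n=1), ring D is aromatic (thiazole).
Aromatic: B, C, D. Total: 3.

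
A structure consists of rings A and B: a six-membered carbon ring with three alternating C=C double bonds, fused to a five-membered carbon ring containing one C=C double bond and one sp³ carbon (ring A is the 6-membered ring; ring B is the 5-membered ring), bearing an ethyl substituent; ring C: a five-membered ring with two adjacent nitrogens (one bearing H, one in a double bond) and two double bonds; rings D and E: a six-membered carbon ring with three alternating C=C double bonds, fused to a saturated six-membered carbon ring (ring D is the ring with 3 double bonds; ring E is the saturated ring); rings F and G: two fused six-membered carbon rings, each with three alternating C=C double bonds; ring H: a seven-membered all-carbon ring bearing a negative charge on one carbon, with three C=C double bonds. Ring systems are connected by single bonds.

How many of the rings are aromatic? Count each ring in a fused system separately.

5

Ring A is planar and fully conjugated; 3 ring double bonds give 6 π electrons. Since 6 = 4n+2 (n=1), ring A is aromatic (benzene ring).
Ring B has one sp³ carbon, so it is not fully conjugated — not aromatic (cyclopentene ring).
Ring C is fully conjugated (every ring atom contributes a p orbital); 2 ring double bonds (4 π electrons) plus a heteroatom lone pair (2) give 6 π electrons. Since 6 = 4n+2 (n=1), ring C is aromatic (pyrazole).
Ring D has a continuous p-orbital overlap around the ring; 3 ring double bonds give 6 π electrons. 6 = 4(1)+2, so ring D is aromatic (benzene ring).
Ring E has four sp³ carbons, so it is not fully conjugated — not aromatic (cyclohexane ring).
Rings F and G form a fused bicyclic system with 10 sp² atoms and 10 π electrons from ring double bonds. 10 = 4(2)+2, so the system is aromatic and both rings count as aromatic (naphthalene).
Ring H has only sp² ring atoms; a planar conformation would have a fully conjugated π system of 8 electrons. But 8 = 4(2), which is 4n not 4n+2, so ring H is not aromatic (cycloheptatrienyl anion).
Aromatic: A, C, D, F, G. Total: 5.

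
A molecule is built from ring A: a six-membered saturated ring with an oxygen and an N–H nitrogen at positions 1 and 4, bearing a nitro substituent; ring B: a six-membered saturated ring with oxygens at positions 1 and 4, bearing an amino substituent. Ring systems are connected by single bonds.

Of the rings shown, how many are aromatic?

Ring A has only sp³ atoms, so it is not fully conjugated — not aromatic (morpholine).
Ring B has only sp³ atoms, so it is not fully conjugated — not aromatic (1,4-dioxane).
No ring is aromatic. Total: 0.

0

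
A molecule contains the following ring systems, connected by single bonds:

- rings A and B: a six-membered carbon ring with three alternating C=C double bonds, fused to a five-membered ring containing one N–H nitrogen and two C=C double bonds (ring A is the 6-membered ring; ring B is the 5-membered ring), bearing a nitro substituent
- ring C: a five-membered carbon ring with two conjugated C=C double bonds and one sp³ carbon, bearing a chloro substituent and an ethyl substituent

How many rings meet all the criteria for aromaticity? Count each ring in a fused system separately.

2

Rings A and B form a fused bicyclic system (with one N–H) with 9 sp² atoms and 10 π electrons from ring double bonds plus a heteroatom lone pair. 10 = 4(2)+2, so the system is aromatic and both rings count as aromatic (indole).
Ring C has one sp³ carbon, so it is not fully conjugated — not aromatic (cyclopentadiene).
Aromatic: A, B. Total: 2.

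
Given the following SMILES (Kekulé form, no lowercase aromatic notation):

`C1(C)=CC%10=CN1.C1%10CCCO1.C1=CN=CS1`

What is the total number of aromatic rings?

The SMILES encodes a five-membered ring of four carbons and one nitrogen bearing a hydrogen, with two C=C double bonds; a five-membered saturated ring of four carbons and one oxygen; a five-membered ring with a sulfur at position 1 and a nitrogen at position 3 (in a C=N bond), with two double bonds.
The 5-membered ring with one N–H is fully conjugated (every ring atom contributes a p orbital); 2 ring double bonds (4 π electrons) plus a heteroatom lone pair (2) give 6 π electrons. That satisfies 4n+2 with n=1, so it is aromatic (pyrrole).
The 5-membered ring with one oxygen has only sp³ atoms, so it is not fully conjugated — not aromatic (tetrahydrofuran).
The 5-membered ring with one sulfur and one =N– is planar and fully conjugated; 2 ring double bonds (4 π electrons) plus a heteroatom lone pair (2) give 6 π electrons. Since 6 = 4n+2 (n=1), it is aromatic (thiazole).
2 of the 3 rings are aromatic. Total: 2.

2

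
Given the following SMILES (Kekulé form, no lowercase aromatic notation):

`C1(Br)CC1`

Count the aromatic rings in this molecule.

0

The SMILES encodes a three-membered saturated carbon ring.
The 3-membered ring has only sp³ atoms, so it is not fully conjugated — not aromatic (cyclopropane).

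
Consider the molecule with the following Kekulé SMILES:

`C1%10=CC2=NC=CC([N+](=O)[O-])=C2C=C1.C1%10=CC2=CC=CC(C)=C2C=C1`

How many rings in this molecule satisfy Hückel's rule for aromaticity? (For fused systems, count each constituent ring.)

4

The SMILES encodes two fused six-membered rings, each with three alternating double bonds; one ring is all carbon and the other has one ring nitrogen; two fused six-membered carbon rings, each with three alternating C=C double bonds.
The fused 6/6-membered bicyclic (with one nitrogen) is a single π system with 10 sp² atoms and 10 π electrons from ring double bonds. 10 = 4(2)+2, so the system is aromatic and both rings count as aromatic (quinoline).
The fused 6/6-membered bicyclic is a single π system with 10 sp² atoms and 10 π electrons from ring double bonds. 10 = 4(2)+2, so the system is aromatic and both rings count as aromatic (naphthalene).
4 of the 4 rings are aromatic. Total: 4.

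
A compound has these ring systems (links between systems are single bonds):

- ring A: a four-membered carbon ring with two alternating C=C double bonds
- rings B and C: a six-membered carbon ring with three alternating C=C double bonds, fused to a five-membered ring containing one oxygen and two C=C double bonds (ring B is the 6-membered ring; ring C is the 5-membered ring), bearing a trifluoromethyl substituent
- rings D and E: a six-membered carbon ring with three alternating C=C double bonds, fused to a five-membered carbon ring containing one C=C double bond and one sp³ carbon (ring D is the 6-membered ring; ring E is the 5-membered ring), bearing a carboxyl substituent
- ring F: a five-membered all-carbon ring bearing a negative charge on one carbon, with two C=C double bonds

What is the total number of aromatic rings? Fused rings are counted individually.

Ring A has only sp² ring atoms; a planar conformation would have a fully conjugated π system of 4 electrons. But 4 = 4(1), which is 4n not 4n+2, so ring A is not aromatic (cyclobutadiene) — cyclobutadiene is antiaromatic and distorts to a rectangle.
Rings B and C form a fused bicyclic system (with one oxygen) with 9 sp² atoms and 10 π electrons from ring double bonds plus a heteroatom lone pair. 10 = 4(2)+2, so the system is aromatic and both rings count as aromatic (benzofuran).
Ring D has a continuous p-orbital overlap around the ring; 3 ring double bonds give 6 π electrons. Since 6 = 4n+2 (n=1), ring D is aromatic (benzene ring).
Ring E has one sp³ carbon, so it is not fully conjugated — not aromatic (cyclopentene ring).
Ring F is fully conjugated (every ring atom contributes a p orbital); 2 ring double bonds (4 π electrons) plus the carbanion lone pair (2) give 6 π electrons. Since 6 = 4n+2 (n=1), ring F is aromatic (cyclopentadienyl anion).
Aromatic: B, C, D, F. Total: 4.

4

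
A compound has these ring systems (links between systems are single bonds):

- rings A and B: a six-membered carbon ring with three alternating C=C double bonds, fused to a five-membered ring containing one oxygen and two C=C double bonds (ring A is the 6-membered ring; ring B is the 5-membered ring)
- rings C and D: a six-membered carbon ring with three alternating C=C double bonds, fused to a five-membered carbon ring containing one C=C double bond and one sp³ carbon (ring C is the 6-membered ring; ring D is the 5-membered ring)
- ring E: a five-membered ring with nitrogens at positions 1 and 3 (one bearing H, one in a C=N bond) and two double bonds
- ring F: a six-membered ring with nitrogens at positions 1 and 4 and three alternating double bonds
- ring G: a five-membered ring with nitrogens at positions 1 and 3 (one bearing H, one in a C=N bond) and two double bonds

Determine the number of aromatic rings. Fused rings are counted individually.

6

Rings A and B form a fused bicyclic system (with one oxygen) with 9 sp² atoms and 10 π electrons from ring double bonds plus a heteroatom lone pair. 10 = 4(2)+2, so the system is aromatic and both rings count as aromatic (benzofuran).
Ring C has a continuous p-orbital overlap around the ring; 3 ring double bonds give 6 π electrons. Since 6 = 4n+2 (n=1), ring C is aromatic (benzene ring).
Ring D has one sp³ carbon, so it is not fully conjugated — not aromatic (cyclopentene ring).
Ring E is planar and fully conjugated; 2 ring double bonds (4 π electrons) plus a heteroatom lone pair (2) give 6 π electrons. Since 6 = 4n+2 (n=1), ring E is aromatic (imidazole).
Ring F has a continuous p-orbital overlap around the ring; 3 ring double bonds give 6 π electrons. 6 = 4(1)+2, so ring F is aromatic (pyrazine).
Ring G is planar and fully conjugated; 2 ring double bonds (4 π electrons) plus a heteroatom lone pair (2) give 6 π electrons. 6 = 4(1)+2, so ring G is aromatic (imidazole).
Aromatic: A, B, C, E, F, G. Total: 6.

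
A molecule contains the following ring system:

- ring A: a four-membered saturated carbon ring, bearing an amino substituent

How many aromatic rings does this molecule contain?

Ring A has only sp³ atoms, so it is not fully conjugated — not aromatic (cyclobutane).

0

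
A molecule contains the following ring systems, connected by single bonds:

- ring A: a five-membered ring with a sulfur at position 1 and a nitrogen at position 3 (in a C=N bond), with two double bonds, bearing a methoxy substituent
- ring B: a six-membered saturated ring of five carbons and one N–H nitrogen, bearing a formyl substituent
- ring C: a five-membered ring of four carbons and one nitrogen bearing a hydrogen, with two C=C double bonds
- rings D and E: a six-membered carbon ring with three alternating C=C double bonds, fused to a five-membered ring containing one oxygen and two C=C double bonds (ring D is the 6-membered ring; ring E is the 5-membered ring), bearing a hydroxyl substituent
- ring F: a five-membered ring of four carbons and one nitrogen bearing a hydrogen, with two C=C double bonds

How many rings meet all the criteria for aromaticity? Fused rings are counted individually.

Ring A is planar and fully conjugated; 2 ring double bonds (4 π electrons) plus a heteroatom lone pair (2) give 6 π electrons. Since 6 = 4n+2 (n=1), ring A is aromatic (thiazole).
Ring B has only sp³ atoms, so it is not fully conjugated — not aromatic (piperidine).
Ring C is fully conjugated (every ring atom contributes a p orbital); 2 ring double bonds (4 π electrons) plus a heteroatom lone pair (2) give 6 π electrons. Since 6 = 4n+2 (n=1), ring C is aromatic (pyrrole).
Rings D and E form a fused bicyclic system (with one oxygen) with 9 sp² atoms and 10 π electrons from ring double bonds plus a heteroatom lone pair. 10 = 4(2)+2, so the system is aromatic and both rings count as aromatic (benzofuran).
Ring F is planar and fully conjugated; 2 ring double bonds (4 π electrons) plus a heteroatom lone pair (2) give 6 π electrons. Since 6 = 4n+2 (n=1), ring F is aromatic (pyrrole).
Aromatic: A, C, D, E, F. Total: 5.

5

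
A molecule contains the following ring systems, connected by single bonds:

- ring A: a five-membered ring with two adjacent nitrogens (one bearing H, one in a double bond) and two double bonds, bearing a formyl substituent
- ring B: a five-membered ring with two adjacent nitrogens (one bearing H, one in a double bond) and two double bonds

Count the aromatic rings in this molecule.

2

Ring A is fully conjugated (every ring atom contributes a p orbital); 2 ring double bonds (4 π electrons) plus a heteroatom lone pair (2) give 6 π electrons. That satisfies 4n+2 with n=1, so ring A is aromatic (pyrazole).
Ring B is planar and fully conjugated; 2 ring double bonds (4 π electrons) plus a heteroatom lone pair (2) give 6 π electrons. Since 6 = 4n+2 (n=1), ring B is aromatic (pyrazole).
Aromatic: A, B. Total: 2.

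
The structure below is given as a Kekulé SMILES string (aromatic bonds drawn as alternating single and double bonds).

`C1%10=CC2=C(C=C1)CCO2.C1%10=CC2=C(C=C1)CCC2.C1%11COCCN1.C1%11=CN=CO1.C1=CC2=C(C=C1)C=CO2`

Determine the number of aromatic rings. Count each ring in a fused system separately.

5

The SMILES encodes a six-membered carbon ring with three alternating C=C double bonds, fused to a five-membered ring containing one oxygen and two sp³ carbons; a six-membered carbon ring with three alternating C=C double bonds, fused to a saturated five-membered carbon ring; a six-membered saturated ring with an oxygen and an N–H nitrogen at positions 1 and 4; a five-membered ring with an oxygen at position 1 and a nitrogen at position 3 (in a C=N bond), with two double bonds; a six-membered carbon ring with three alternating C=C double bonds, fused to a five-membered ring containing one oxygen and two C=C double bonds.
The 6-membered ring is planar and fully conjugated; 3 ring double bonds give 6 π electrons. 6 = 4(1)+2, so it is aromatic (benzene ring).
The 5-membered ring with one oxygen has two sp³ carbons, so it is not fully conjugated — not aromatic (oxolane ring).
The second 6-membered ring is planar and fully conjugated; 3 ring double bonds give 6 π electrons. Since 6 = 4n+2 (n=1), it is aromatic (benzene ring).
The 5-membered ring has three sp³ carbons, so it is not fully conjugated — not aromatic (cyclopentane ring).
The 6-membered ring with one oxygen and one N–H (1,4) has only sp³ atoms, so it is not fully conjugated — not aromatic (morpholine).
The 5-membered ring with one oxygen and one =N– has a continuous p-orbital overlap around the ring; 2 ring double bonds (4 π electrons) plus a heteroatom lone pair (2) give 6 π electrons. 6 = 4(1)+2, so it is aromatic (oxazole).
The fused 6/5-membered bicyclic (with one oxygen) is a single π system with 9 sp² atoms and 10 π electrons from ring double bonds plus a heteroatom lone pair. 10 = 4(2)+2, so the system is aromatic and both rings count as aromatic (benzofuran).
5 of the 8 rings are aromatic. Total: 5.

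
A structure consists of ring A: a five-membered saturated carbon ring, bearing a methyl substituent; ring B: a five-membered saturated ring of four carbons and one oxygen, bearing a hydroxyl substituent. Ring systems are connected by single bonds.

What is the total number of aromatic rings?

0

Ring A has only sp³ atoms, so it is not fully conjugated — not aromatic (cyclopentane).
Ring B has only sp³ atoms, so it is not fully conjugated — not aromatic (tetrahydrofuran).
No ring is aromatic. Total: 0.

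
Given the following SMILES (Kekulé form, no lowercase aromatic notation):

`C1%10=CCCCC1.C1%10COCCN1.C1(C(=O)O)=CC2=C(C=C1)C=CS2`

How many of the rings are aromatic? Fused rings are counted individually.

The SMILES encodes a six-membered carbon ring with one C=C double bond; a six-membered saturated ring with an oxygen and an N–H nitrogen at positions 1 and 4; a six-membered carbon ring with three alternating C=C double bonds, fused to a five-membered ring containing one sulfur and two C=C double bonds.
The 6-membered ring has four sp³ carbons, so it is not fully conjugated — not aromatic (cyclohexene).
The 6-membered ring with one oxygen and one N–H (1,4) has only sp³ atoms, so it is not fully conjugated — not aromatic (morpholine).
The fused 6/5-membered bicyclic (with one sulfur) is a single π system with 9 sp² atoms and 10 π electrons from ring double bonds plus a heteroatom lone pair. 10 = 4(2)+2, so the system is aromatic and both rings count as aromatic (benzothiophene).
2 of the 4 rings are aromatic. Total: 2.

2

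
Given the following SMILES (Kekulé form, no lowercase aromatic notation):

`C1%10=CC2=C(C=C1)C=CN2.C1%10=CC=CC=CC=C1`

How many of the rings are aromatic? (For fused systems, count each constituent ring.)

The SMILES encodes a six-membered carbon ring with three alternating C=C double bonds, fused to a five-membered ring containing one N–H nitrogen and two C=C double bonds; an eight-membered carbon ring with four alternating C=C double bonds.
The fused 6/5-membered bicyclic (with one N–H) is a single π system with 9 sp² atoms and 10 π electrons from ring double bonds plus a heteroatom lone pair. 10 = 4(2)+2, so the system is aromatic and both rings count as aromatic (indole).
The 8-membered ring has only sp² ring atoms; a planar conformation would have a fully conjugated π system of 8 electrons. But 8 = 4(2), which is 4n not 4n+2, so it is not aromatic (cyclooctatetraene) — cyclooctatetraene distorts into a non-planar tub to avoid antiaromaticity.
2 of the 3 rings are aromatic. Total: 2.

2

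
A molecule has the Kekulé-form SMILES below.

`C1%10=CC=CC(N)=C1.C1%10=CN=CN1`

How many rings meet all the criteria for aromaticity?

The SMILES encodes a six-membered carbon ring with three alternating C=C double bonds; a five-membered ring with nitrogens at positions 1 and 3 (one bearing H, one in a C=N bond) and two double bonds.
The 6-membered ring is fully conjugated (every ring atom contributes a p orbital); 3 ring double bonds give 6 π electrons. 6 = 4(1)+2, so it is aromatic (benzene).
The 5-membered ring with two nitrogens (one N–H, one =N–) is fully conjugated (every ring atom contributes a p orbital); 2 ring double bonds (4 π electrons) plus a heteroatom lone pair (2) give 6 π electrons. Since 6 = 4n+2 (n=1), it is aromatic (imidazole).
2 of the 2 rings are aromatic. Total: 2.

2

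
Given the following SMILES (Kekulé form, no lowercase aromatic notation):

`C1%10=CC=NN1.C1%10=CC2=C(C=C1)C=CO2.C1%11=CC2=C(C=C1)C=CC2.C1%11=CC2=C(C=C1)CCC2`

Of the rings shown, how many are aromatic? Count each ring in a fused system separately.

5

The SMILES encodes a five-membered ring with two adjacent nitrogens (one bearing H, one in a double bond) and two double bonds; a six-membered carbon ring with three alternating C=C double bonds, fused to a five-membered ring containing one oxygen and two C=C double bonds; a six-membered carbon ring with three alternating C=C double bonds, fused to a five-membered carbon ring containing one C=C double bond and one sp³ carbon; a six-membered carbon ring with three alternating C=C double bonds, fused to a saturated five-membered carbon ring.
The 5-membered ring with two adjacent nitrogens (one N–H, one =N–) is fully conjugated (every ring atom contributes a p orbital); 2 ring double bonds (4 π electrons) plus a heteroatom lone pair (2) give 6 π electrons. 6 = 4(1)+2, so it is aromatic (pyrazole).
The fused 6/5-membered bicyclic (with one oxygen) is a single π system with 9 sp² atoms and 10 π electrons from ring double bonds plus a heteroatom lone pair. 10 = 4(2)+2, so the system is aromatic and both rings count as aromatic (benzofuran).
The 6-membered ring has a continuous p-orbital overlap around the ring; 3 ring double bonds give 6 π electrons. Since 6 = 4n+2 (n=1), it is aromatic (benzene ring).
The 5-membered ring has one sp³ carbon, so it is not fully conjugated — not aromatic (cyclopentene ring).
The second 6-membered ring has a continuous p-orbital overlap around the ring; 3 ring double bonds give 6 π electrons. Since 6 = 4n+2 (n=1), it is aromatic (benzene ring).
The second 5-membered ring has three sp³ carbons, so it is not fully conjugated — not aromatic (cyclopentane ring).
5 of the 7 rings are aromatic. Total: 5.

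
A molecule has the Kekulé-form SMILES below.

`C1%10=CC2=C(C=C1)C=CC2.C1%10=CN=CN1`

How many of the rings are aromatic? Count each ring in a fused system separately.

The SMILES encodes a six-membered carbon ring with three alternating C=C double bonds, fused to a five-membered carbon ring containing one C=C double bond and one sp³ carbon; a five-membered ring with nitrogens at positions 1 and 3 (one bearing H, one in a C=N bond) and two double bonds.
The 6-membered ring is planar and fully conjugated; 3 ring double bonds give 6 π electrons. Since 6 = 4n+2 (n=1), it is aromatic (benzene ring).
The 5-membered ring has one sp³ carbon, so it is not fully conjugated — not aromatic (cyclopentene ring).
The 5-membered ring with two nitrogens (one N–H, one =N–) has a continuous p-orbital overlap around the ring; 2 ring double bonds (4 π electrons) plus a heteroatom lone pair (2) give 6 π electrons. 6 = 4(1)+2, so it is aromatic (imidazole).
2 of the 3 rings are aromatic. Total: 2.

2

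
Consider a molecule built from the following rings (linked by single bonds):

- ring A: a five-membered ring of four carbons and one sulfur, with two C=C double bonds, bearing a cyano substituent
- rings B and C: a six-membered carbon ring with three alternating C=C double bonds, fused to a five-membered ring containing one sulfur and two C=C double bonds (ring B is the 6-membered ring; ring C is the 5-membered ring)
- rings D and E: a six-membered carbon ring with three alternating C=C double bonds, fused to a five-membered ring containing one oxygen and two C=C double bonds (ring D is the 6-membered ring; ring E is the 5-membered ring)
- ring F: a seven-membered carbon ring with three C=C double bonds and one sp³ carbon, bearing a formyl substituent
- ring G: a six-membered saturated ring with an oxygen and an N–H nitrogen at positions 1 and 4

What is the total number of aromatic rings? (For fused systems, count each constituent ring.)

Ring A has a continuous p-orbital overlap around the ring; 2 ring double bonds (4 π electrons) plus a heteroatom lone pair (2) give 6 π electrons. That satisfies 4n+2 with n=1, so ring A is aromatic (thiophene).
Rings B and C form a fused bicyclic system (with one sulfur) with 9 sp² atoms and 10 π electrons from ring double bonds plus a heteroatom lone pair. 10 = 4(2)+2, so the system is aromatic and both rings count as aromatic (benzothiophene).
Rings D and E form a fused bicyclic system (with one oxygen) with 9 sp² atoms and 10 π electrons from ring double bonds plus a heteroatom lone pair. 10 = 4(2)+2, so the system is aromatic and both rings count as aromatic (benzofuran).
Ring F has one sp³ carbon, so it is not fully conjugated — not aromatic (cycloheptatriene).
Ring G has only sp³ atoms, so it is not fully conjugated — not aromatic (morpholine).
Aromatic: A, B, C, D, E. Total: 5.

5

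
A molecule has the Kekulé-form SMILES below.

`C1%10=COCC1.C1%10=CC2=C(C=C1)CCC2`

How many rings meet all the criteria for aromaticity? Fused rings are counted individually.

The SMILES encodes a five-membered ring of four carbons and one oxygen, with one C=C double bond and two sp³ carbons; a six-membered carbon ring with three alternating C=C double bonds, fused to a saturated five-membered carbon ring.
The 5-membered ring with one oxygen has two sp³ carbons, so it is not fully conjugated — not aromatic (2,3-dihydrofuran).
The 6-membered ring is planar and fully conjugated; 3 ring double bonds give 6 π electrons. 6 = 4(1)+2, so it is aromatic (benzene ring).
The 5-membered ring has three sp³ carbons, so it is not fully conjugated — not aromatic (cyclopentane ring).
1 of the 3 rings is aromatic. Total: 1.

1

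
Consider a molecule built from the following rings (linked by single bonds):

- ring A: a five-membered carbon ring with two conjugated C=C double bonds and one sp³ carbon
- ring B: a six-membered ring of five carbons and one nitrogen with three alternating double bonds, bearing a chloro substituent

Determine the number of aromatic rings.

Ring A has one sp³ carbon, so it is not fully conjugated — not aromatic (cyclopentadiene).
Ring B is fully conjugated (every ring atom contributes a p orbital); 3 ring double bonds give 6 π electrons. Since 6 = 4n+2 (n=1), ring B is aromatic (pyridine).
Aromatic: B. Total: 1.

1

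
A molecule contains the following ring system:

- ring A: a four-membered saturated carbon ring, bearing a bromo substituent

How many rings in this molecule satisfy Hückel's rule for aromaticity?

0

Ring A has only sp³ atoms, so it is not fully conjugated — not aromatic (cyclobutane).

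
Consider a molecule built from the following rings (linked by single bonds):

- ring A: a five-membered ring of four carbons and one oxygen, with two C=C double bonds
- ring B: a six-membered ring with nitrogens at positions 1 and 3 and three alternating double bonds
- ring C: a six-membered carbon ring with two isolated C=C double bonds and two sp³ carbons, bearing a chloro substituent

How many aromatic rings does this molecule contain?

2

Ring A has a continuous p-orbital overlap around the ring; 2 ring double bonds (4 π electrons) plus a heteroatom lone pair (2) give 6 π electrons. Since 6 = 4n+2 (n=1), ring A is aromatic (furan).
Ring B has a continuous p-orbital overlap around the ring; 3 ring double bonds give 6 π electrons. That satisfies 4n+2 with n=1, so ring B is aromatic (pyrimidine).
Ring C has two sp³ carbons, so it is not fully conjugated — not aromatic (1,4-cyclohexadiene).
Aromatic: A, B. Total: 2.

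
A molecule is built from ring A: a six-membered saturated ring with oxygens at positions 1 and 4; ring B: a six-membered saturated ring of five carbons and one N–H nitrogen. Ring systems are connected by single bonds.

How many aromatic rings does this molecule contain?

0

Ring A has only sp³ atoms, so it is not fully conjugated — not aromatic (1,4-dioxane).
Ring B has only sp³ atoms, so it is not fully conjugated — not aromatic (piperidine).
No ring is aromatic. Total: 0.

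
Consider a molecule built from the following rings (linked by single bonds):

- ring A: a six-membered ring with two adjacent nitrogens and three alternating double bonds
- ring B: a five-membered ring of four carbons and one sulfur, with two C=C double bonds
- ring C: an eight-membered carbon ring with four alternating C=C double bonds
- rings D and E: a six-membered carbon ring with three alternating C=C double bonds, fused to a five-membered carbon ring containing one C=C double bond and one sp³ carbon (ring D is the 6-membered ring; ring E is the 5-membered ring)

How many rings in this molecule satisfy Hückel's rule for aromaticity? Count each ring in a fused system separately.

3

Ring A is fully conjugated (every ring atom contributes a p orbital); 3 ring double bonds give 6 π electrons. 6 = 4(1)+2, so ring A is aromatic (pyridazine).
Ring B is fully conjugated (every ring atom contributes a p orbital); 2 ring double bonds (4 π electrons) plus a heteroatom lone pair (2) give 6 π electrons. Since 6 = 4n+2 (n=1), ring B is aromatic (thiophene).
Ring C has only sp² ring atoms; a planar conformation would have a fully conjugated π system of 8 electrons. But 8 = 4(2), which is 4n not 4n+2, so ring C is not aromatic (cyclooctatetraene) — cyclooctatetraene distorts into a non-planar tub to avoid antiaromaticity.
Ring D is planar and fully conjugated; 3 ring double bonds give 6 π electrons. 6 = 4(1)+2, so ring D is aromatic (benzene ring).
Ring E has one sp³ carbon, so it is not fully conjugated — not aromatic (cyclopentene ring).
Aromatic: A, B, D. Total: 3.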